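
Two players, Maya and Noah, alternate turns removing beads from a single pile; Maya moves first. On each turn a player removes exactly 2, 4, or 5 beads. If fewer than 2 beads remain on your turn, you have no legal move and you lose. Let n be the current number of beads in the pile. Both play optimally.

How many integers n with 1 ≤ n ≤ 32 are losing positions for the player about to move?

9

Build the W/L table. Terminal = L. A non-terminal position is W if it has a move to some L; otherwise it is L.
n=0: no move → L
n=1: no move → L
n=2: can move to 0, which is L ⇒ W
n=3: can move to 1, which is L ⇒ W
n=4: can move to 0, which is L ⇒ W
n=5: can move to 1, which is L ⇒ W
n=6: can move to 1, which is L ⇒ W
n=7: moves to 5(W), 3(W), 2(W); every one is W ⇒ L
n=8: moves to 6(W), 4(W), 3(W); every one is W ⇒ L
n=9: can move to 7, which is L ⇒ W
n=10: can move to 8, which is L ⇒ W
n=11: can move to 7, which is L ⇒ W
n=12: can move to 8, which is L ⇒ W
n=13: can move to 8, which is L ⇒ W
n=14: moves to 12(W), 10(W), 9(W); every one is W ⇒ L
n=15: moves to 13(W), 11(W), 10(W); every one is W ⇒ L
n=16: can move to 14, which is L ⇒ W
n=17: can move to 15, which is L ⇒ W
n=18: can move to 14, which is L ⇒ W
n=19: can move to 15, which is L ⇒ W
n=20: can move to 15, which is L ⇒ W
n=21: moves to 19(W), 17(W), 16(W); every one is W ⇒ L
n=22: moves to 20(W), 18(W), 17(W); every one is W ⇒ L
n=23: can move to 21, which is L ⇒ W
n=24: can move to 22, which is L ⇒ W
n=25: can move to 21, which is L ⇒ W
n=26: can move to 22, which is L ⇒ W
n=27: can move to 22, which is L ⇒ W
n=28: moves to 26(W), 24(W), 23(W); every one is W ⇒ L
n=29: moves to 27(W), 25(W), 24(W); every one is W ⇒ L
n=30: can move to 28, which is L ⇒ W
n=31: can move to 29, which is L ⇒ W
n=32: can move to 28, which is L ⇒ W
L entries with 1 ≤ n ≤ 32 (n=0 is outside the asked range and is not counted): n = 1, 7, 8, 14, 15, 21, 22, 28, 29; that makes 9.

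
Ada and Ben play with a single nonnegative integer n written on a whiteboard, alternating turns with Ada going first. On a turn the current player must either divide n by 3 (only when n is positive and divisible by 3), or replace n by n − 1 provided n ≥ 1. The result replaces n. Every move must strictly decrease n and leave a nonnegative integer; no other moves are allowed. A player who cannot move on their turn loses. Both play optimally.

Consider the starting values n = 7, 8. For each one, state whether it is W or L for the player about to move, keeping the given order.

7: L, 8: W

Label each position W (a win for the player to move) or L (a loss). A position with no legal move is L; any other position is W exactly when some move reaches an L, and L when every move reaches a W.
n=0: no move → L
n=1: W (go to 0, an L position)
n=2: L (sole option 1(W) is W)
n=3: W (go to 2, an L position)
n=4: L (sole option 3(W) is W)
n=5: W (go to 4, an L position)
n=6: W (go to 2, an L position)
n=7: L (sole option 6(W) is W)
n=8: W (go to 7, an L position)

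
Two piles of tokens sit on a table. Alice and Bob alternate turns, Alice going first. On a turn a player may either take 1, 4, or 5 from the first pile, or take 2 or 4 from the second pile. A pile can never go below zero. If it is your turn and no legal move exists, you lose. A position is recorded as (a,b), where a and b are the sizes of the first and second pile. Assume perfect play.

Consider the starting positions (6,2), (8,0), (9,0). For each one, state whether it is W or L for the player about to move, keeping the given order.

Compute win/loss labels from the base case upward. A position with no move is L. Any other position is W if it can reach an L in one move, else L.
No move ever increases a pile, so every position that can arise here has a ≤ 9 and b ≤ 2; it is enough to label the cells with 0 ≤ a ≤ 9 and 0 ≤ b ≤ 2.
Every move lowers a or b (never raises either), so fill the grid row by row in increasing a, and left to right within a row: each cell's successors are then already labelled.
      b=0  b=1  b=2
a=0:    L    L    W
a=1:    W    W    L
a=2:    L    L    W
a=3:    W    W    L
a=4:    W    W    W
a=5:    W    W    W
a=6:    W    W    W
a=7:    W    W    W
a=8:    L    L    W
a=9:    W    W    L
Cells with no legal move (terminal, hence L): (0,0), (0,1).
The remaining L cells, each justified by listing all of its moves:
(1,2): moves to (0,2)(W), (1,0)(W); every one is W ⇒ L
(2,0): the only move is to (1,0)(W), a W ⇒ L
(2,1): the only move is to (1,1)(W), a W ⇒ L
(3,2): moves to (2,2)(W), (3,0)(W); every one is W ⇒ L
(8,0): moves to (7,0)(W), (4,0)(W), (3,0)(W); every one is W ⇒ L
(8,1): moves to (7,1)(W), (4,1)(W), (3,1)(W); every one is W ⇒ L
(9,2): moves to (8,2)(W), (5,2)(W), (4,2)(W), (9,0)(W); every one is W ⇒ L
Every other cell has at least one move into one of the L cells above, so it is W.
(6,2): the move to (1,2) reaches an L cell, so W
(8,0): one of the L cells justified above, so L
(9,0): the move to (8,0) reaches an L cell, so W

(6,2): W, (8,0): L, (9,0): W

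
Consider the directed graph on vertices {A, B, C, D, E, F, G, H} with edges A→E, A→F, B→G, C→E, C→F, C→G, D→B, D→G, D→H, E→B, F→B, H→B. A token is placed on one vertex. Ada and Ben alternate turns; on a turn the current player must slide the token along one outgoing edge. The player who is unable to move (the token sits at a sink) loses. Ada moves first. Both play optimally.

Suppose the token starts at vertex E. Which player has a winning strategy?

Ben wins.

Use the standard recursion: the mover loses at a terminal position; elsewhere, the mover wins exactly when some move hands the opponent an L position.
Every edge goes from a vertex to one that appears earlier in the order G, B, H, D, F, E, C, A, so processing vertices in that order labels each vertex after all of its successors.
G: no outgoing edge → L
B: can move to G, which is L ⇒ W
H: the only move is to B(W), a W ⇒ L
D: can move to H, which is L ⇒ W
F: the only move is to B(W), a W ⇒ L
E: the only move is to B(W), a W ⇒ L
C: can move to E, which is L ⇒ W
A: can move to E, which is L ⇒ W
The starting position E is L: whatever Ada does, the opponent receives a W position.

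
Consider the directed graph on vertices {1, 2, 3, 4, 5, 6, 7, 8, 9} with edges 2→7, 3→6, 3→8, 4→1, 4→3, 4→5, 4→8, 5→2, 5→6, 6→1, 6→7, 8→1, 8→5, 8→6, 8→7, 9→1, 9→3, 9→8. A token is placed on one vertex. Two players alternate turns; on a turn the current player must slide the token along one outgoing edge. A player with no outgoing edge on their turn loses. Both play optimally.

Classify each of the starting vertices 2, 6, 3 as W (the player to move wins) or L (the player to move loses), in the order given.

Positions with no move are L. A position that does have a move is losing for the player to move precisely when every available move leads to a winning position for the opponent. Fill in the labels:
Every edge goes from a vertex to one that appears earlier in the order 7, 1, 2, 6, 5, 8, 3, 4, 9, so processing vertices in that order labels each vertex after all of its successors.
7: no outgoing edge → L
1: no outgoing edge → L
2: reaches L-position 7 → W
6: reaches L-position 1 → W
5: only reaches 6(W), 2(W), all W → L
8: reaches L-position 5 → W
3: only reaches 8(W), 6(W), all W → L
4: reaches L-position 3 → W
9: reaches L-position 3 → W

2: W, 6: W, 3: L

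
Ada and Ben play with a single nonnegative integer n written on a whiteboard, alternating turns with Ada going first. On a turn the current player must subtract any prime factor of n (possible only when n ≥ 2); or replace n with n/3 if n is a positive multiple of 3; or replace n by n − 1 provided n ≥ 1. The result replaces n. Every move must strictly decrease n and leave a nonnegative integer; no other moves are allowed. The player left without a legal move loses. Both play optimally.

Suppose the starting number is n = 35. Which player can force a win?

Ben wins.

Classify positions by backward induction: terminal positions (no move available) are L. From any other position, the mover wins iff some move reaches an L.
n=0: no move → L
n=1: W (go to 0, an L position)
n=2: W (go to 0, an L position)
n=3: W (go to 0, an L position)
n=4: L (options 2(W), 3(W) are all W)
n=5: W (go to 0, an L position)
n=6: W (go to 4, an L position)
n=7: W (go to 0, an L position)
n=8: L (options 6(W), 7(W) are all W)
n=9: W (go to 8, an L position)
n=10: W (go to 8, an L position)
n=11: W (go to 0, an L position)
n=12: W (go to 4, an L position)
n=13: W (go to 0, an L position)
n=14: L (options 7(W), 12(W), 13(W) are all W)
n=15: W (go to 14, an L position)
n=16: W (go to 14, an L position)
n=17: W (go to 0, an L position)
n=18: L (options 6(W), 15(W), 16(W), 17(W) are all W)
n=19: W (go to 0, an L position)
n=20: W (go to 18, an L position)
n=21: W (go to 14, an L position)
n=22: L (options 11(W), 20(W), 21(W) are all W)
n=23: W (go to 0, an L position)
n=24: W (go to 8, an L position)
n=25: L (options 20(W), 24(W) are all W)
n=26: W (go to 25, an L position)
n=27: L (options 9(W), 24(W), 26(W) are all W)
n=28: W (go to 27, an L position)
n=29: W (go to 0, an L position)
n=30: W (go to 25, an L position)
n=31: W (go to 0, an L position)
n=32: L (options 30(W), 31(W) are all W)
n=33: W (go to 22, an L position)
n=34: W (go to 32, an L position)
n=35: L (options 28(W), 30(W), 34(W) are all W)
The starting position 35 is L: whatever Ada does, the opponent receives a W position.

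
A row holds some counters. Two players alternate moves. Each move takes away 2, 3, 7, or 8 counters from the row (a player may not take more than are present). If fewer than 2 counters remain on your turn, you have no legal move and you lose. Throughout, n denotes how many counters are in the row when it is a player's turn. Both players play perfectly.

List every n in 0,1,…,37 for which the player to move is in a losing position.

Classify positions by backward induction: terminal positions (no move available) are L. From any other position, the mover wins iff some move reaches an L.
n=0: no move → L
n=1: no move → L
n=2: can move to 0, which is L ⇒ W
n=3: can move to 1, which is L ⇒ W
n=4: can move to 1, which is L ⇒ W
n=5: moves to 3(W), 2(W); every one is W ⇒ L
n=6: moves to 4(W), 3(W); every one is W ⇒ L
n=7: can move to 5, which is L ⇒ W
n=8: can move to 6, which is L ⇒ W
n=9: can move to 6, which is L ⇒ W
n=10: moves to 8(W), 7(W), 3(W), 2(W); every one is W ⇒ L
n=11: moves to 9(W), 8(W), 4(W), 3(W); every one is W ⇒ L
n=12: can move to 10, which is L ⇒ W
n=13: can move to 11, which is L ⇒ W
n=14: can move to 11, which is L ⇒ W
n=15: moves to 13(W), 12(W), 8(W), 7(W); every one is W ⇒ L
n=16: moves to 14(W), 13(W), 9(W), 8(W); every one is W ⇒ L
n=17: can move to 15, which is L ⇒ W
n=18: can move to 16, which is L ⇒ W
n=19: can move to 16, which is L ⇒ W
n=20: moves to 18(W), 17(W), 13(W), 12(W); every one is W ⇒ L
n=21: moves to 19(W), 18(W), 14(W), 13(W); every one is W ⇒ L
n=22: can move to 20, which is L ⇒ W
n=23: can move to 21, which is L ⇒ W
n=24: can move to 21, which is L ⇒ W
n=25: moves to 23(W), 22(W), 18(W), 17(W); every one is W ⇒ L
n=26: moves to 24(W), 23(W), 19(W), 18(W); every one is W ⇒ L
n=27: can move to 25, which is L ⇒ W
n=28: can move to 26, which is L ⇒ W
n=29: can move to 26, which is L ⇒ W
n=30: moves to 28(W), 27(W), 23(W), 22(W); every one is W ⇒ L
n=31: moves to 29(W), 28(W), 24(W), 23(W); every one is W ⇒ L
n=32: can move to 30, which is L ⇒ W
n=33: can move to 31, which is L ⇒ W
n=34: can move to 31, which is L ⇒ W
n=35: moves to 33(W), 32(W), 28(W), 27(W); every one is W ⇒ L
n=36: moves to 34(W), 33(W), 29(W), 28(W); every one is W ⇒ L
n=37: can move to 35, which is L ⇒ W
Reading off the rows marked L gives the requested list; there are 16 such values of n.

0, 1, 5, 6, 10, 11, 15, 16, 20, 21, 25, 26, 30, 31, 35, 36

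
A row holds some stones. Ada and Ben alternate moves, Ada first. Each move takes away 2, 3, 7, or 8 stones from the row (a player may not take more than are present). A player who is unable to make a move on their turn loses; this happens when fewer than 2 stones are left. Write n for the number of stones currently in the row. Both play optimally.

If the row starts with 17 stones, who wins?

Build the W/L table. Terminal = L. A non-terminal position is W if it has a move to some L; otherwise it is L.
n=0: no move → L
n=1: no move → L
n=2: reaches L-position 0 → W
n=3: reaches L-position 1 → W
n=4: reaches L-position 1 → W
n=5: only reaches 3(W), 2(W), all W → L
n=6: only reaches 4(W), 3(W), all W → L
n=7: reaches L-position 5 → W
n=8: reaches L-position 6 → W
n=9: reaches L-position 6 → W
n=10: only reaches 8(W), 7(W), 3(W), 2(W), all W → L
n=11: only reaches 9(W), 8(W), 4(W), 3(W), all W → L
n=12: reaches L-position 10 → W
n=13: reaches L-position 11 → W
n=14: reaches L-position 11 → W
n=15: only reaches 13(W), 12(W), 8(W), 7(W), all W → L
n=16: only reaches 14(W), 13(W), 9(W), 8(W), all W → L
n=17: reaches L-position 15 → W
The starting position 17 is W: Ada should remove 2, leaving 15, handing over an L position.

Ada wins.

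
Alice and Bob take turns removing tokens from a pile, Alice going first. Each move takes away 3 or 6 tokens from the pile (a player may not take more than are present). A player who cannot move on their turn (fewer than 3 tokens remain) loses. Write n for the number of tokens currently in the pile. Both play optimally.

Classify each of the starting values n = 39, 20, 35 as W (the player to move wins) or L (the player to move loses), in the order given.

39: W, 20: L, 35: W

Build the W/L table. Terminal = L. A non-terminal position is W if it has a move to some L; otherwise it is L.
n=0: no move → L
n=1: no move → L
n=2: no move → L
n=3: →0(L), so W
n=4: →1(L), so W
n=5: →2(L), so W
n=6: →0(L), so W
n=7: →1(L), so W
n=8: →2(L), so W
n=9: →6(W), 3(W) — all W, so L
n=10: →7(W), 4(W) — all W, so L
n=11: →8(W), 5(W) — all W, so L
n=12: →9(L), so W
n=13: →10(L), so W
n=14: →11(L), so W
n=15: →9(L), so W
n=16: →10(L), so W
n=17: →11(L), so W
n=18: →15(W), 12(W) — all W, so L
n=19: →16(W), 13(W) — all W, so L
n=20: →17(W), 14(W) — all W, so L
n=21: →18(L), so W
n=22: →19(L), so W
n=23: →20(L), so W
n=24: →18(L), so W
n=25: →19(L), so W
n=26: →20(L), so W
n=27: →24(W), 21(W) — all W, so L
n=28: →25(W), 22(W) — all W, so L
n=29: →26(W), 23(W) — all W, so L
n=30: →27(L), so W
n=31: →28(L), so W
n=32: →29(L), so W
n=33: →27(L), so W
n=34: →28(L), so W
n=35: →29(L), so W
n=36: →33(W), 30(W) — all W, so L
n=37: →34(W), 31(W) — all W, so L
n=38: →35(W), 32(W) — all W, so L
n=39: →36(L), so W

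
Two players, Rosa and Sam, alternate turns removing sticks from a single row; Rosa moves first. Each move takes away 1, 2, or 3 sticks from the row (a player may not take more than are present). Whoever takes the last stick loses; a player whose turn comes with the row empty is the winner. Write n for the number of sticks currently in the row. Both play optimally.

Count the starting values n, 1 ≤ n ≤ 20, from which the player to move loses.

Use the standard recursion: the mover wins at a terminal position; elsewhere, the mover wins exactly when some move hands the opponent an L position.
n=0: no move; the opponent has just taken the last stick and therefore loses → W
n=1: →0(W) only, which is W, so L
n=2: →1(L), so W
n=3: →1(L), so W
n=4: →1(L), so W
n=5: →4(W), 3(W), 2(W) — all W, so L
n=6: →5(L), so W
n=7: →5(L), so W
n=8: →5(L), so W
n=9: →8(W), 7(W), 6(W) — all W, so L
n=10: →9(L), so W
n=11: →9(L), so W
n=12: →9(L), so W
n=13: →12(W), 11(W), 10(W) — all W, so L
n=14: →13(L), so W
n=15: →13(L), so W
n=16: →13(L), so W
n=17: →16(W), 15(W), 14(W) — all W, so L
n=18: →17(L), so W
n=19: →17(L), so W
n=20: →17(L), so W
L entries with 1 ≤ n ≤ 20 (the range starts at n=1): n = 1, 5, 9, 13, 17; that makes 5.

5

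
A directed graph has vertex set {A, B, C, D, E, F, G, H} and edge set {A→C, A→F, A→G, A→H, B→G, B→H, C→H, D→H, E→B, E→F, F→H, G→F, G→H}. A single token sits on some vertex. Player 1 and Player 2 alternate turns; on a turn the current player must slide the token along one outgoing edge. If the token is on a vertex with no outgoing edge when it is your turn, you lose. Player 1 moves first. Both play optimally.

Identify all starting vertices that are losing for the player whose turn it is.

Classify positions by backward induction: terminal positions (no move available) are L. From any other position, the mover wins iff some move reaches an L.
Every edge goes from a vertex to one that appears earlier in the order H, D, C, F, G, B, E, A, so processing vertices in that order labels each vertex after all of its successors.
H: no outgoing edge → L
D: →H(L), so W
C: →H(L), so W
F: →H(L), so W
G: →H(L), so W
B: →H(L), so W
E: →B(W), F(W) — all W, so L
A: →H(L), so W
The losing starting vertices are exactly the entries labelled L in this table (2 of them).

E, H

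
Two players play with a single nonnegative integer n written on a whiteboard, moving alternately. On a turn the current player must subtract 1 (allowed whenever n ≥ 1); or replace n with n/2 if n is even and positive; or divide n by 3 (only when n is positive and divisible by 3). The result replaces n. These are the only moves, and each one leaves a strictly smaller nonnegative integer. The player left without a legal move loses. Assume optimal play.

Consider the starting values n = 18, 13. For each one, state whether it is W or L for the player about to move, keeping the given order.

Positions with no move are L. A position that does have a move is losing for the player to move precisely when every available move leads to a winning position for the opponent. Fill in the labels:
n=0: no move → L
n=1: reaches L-position 0 → W
n=2: only reaches 1(W), which is W → L
n=3: reaches L-position 2 → W
n=4: reaches L-position 2 → W
n=5: only reaches 4(W), which is W → L
n=6: reaches L-position 2 → W
n=7: only reaches 6(W), which is W → L
n=8: reaches L-position 7 → W
n=9: only reaches 3(W), 8(W), all W → L
n=10: reaches L-position 5 → W
n=11: only reaches 10(W), which is W → L
n=12: reaches L-position 11 → W
n=13: only reaches 12(W), which is W → L
n=14: reaches L-position 7 → W
n=15: reaches L-position 5 → W
n=16: only reaches 8(W), 15(W), all W → L
n=17: reaches L-position 16 → W
n=18: reaches L-position 9 → W

18: W, 13: L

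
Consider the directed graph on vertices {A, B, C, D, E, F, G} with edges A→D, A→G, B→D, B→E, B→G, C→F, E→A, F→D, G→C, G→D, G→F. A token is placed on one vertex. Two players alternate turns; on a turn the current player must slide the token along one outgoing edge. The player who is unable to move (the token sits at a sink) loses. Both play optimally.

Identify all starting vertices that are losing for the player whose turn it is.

C, D, E

Build the W/L table. Terminal = L. A non-terminal position is W if it has a move to some L; otherwise it is L.
Every edge goes from a vertex to one that appears earlier in the order D, F, C, G, A, E, B, so processing vertices in that order labels each vertex after all of its successors.
D: no outgoing edge → L
F: →D(L), so W
C: →F(W) only, which is W, so L
G: →C(L), so W
A: →D(L), so W
E: →A(W) only, which is W, so L
B: →E(L), so W
Reading off the rows marked L gives the requested list; there are 3 such vertices.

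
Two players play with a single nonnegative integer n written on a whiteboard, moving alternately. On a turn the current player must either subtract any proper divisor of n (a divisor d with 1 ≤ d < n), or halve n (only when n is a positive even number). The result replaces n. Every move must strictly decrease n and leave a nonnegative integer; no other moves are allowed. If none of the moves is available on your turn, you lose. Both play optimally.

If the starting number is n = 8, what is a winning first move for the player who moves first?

Build the W/L table. Terminal = L. A non-terminal position is W if it has a move to some L; otherwise it is L.
n=0: no move → L
n=1: no move → L
n=2: reaches L-position 1 → W
n=3: only reaches 2(W), which is W → L
n=4: reaches L-position 3 → W
n=5: only reaches 4(W), which is W → L
n=6: reaches L-position 3 → W
n=7: only reaches 6(W), which is W → L
n=8: reaches L-position 7 → W
From 8, the L positions reachable in one move are: 7.

Move to 7.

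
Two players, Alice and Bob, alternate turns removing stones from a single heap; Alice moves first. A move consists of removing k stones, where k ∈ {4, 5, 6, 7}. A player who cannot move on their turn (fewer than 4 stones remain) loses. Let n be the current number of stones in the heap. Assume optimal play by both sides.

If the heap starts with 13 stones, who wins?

Build the W/L table. Terminal = L. A non-terminal position is W if it has a move to some L; otherwise it is L.
n=0: no move → L
n=1: no move → L
n=2: no move → L
n=3: no move → L
n=4: W (go to 0, an L position)
n=5: W (go to 1, an L position)
n=6: W (go to 2, an L position)
n=7: W (go to 3, an L position)
n=8: W (go to 3, an L position)
n=9: W (go to 3, an L position)
n=10: W (go to 3, an L position)
n=11: L (options 7(W), 6(W), 5(W), 4(W) are all W)
n=12: L (options 8(W), 7(W), 6(W), 5(W) are all W)
n=13: L (options 9(W), 8(W), 7(W), 6(W) are all W)
The starting position 13 is L: whatever Alice does, the opponent receives a W position.

Bob wins.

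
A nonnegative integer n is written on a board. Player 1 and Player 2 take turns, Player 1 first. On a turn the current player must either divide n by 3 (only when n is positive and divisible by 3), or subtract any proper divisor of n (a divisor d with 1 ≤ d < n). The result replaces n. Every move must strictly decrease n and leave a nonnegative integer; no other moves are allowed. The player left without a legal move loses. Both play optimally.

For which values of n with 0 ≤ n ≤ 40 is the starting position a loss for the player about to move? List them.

0, 1, 4, 7, 9, 11, 13, 15, 17, 19, 23, 25, 28, 31, 36

Work bottom-up. With no move the player to move loses. Otherwise the position is W if at least one move leads to an L position for the opponent, and L if every move leads to a W.
n=0: no move → L
n=1: no move → L
n=2: →1(L), so W
n=3: →1(L), so W
n=4: →2(W), 3(W) — all W, so L
n=5: →4(L), so W
n=6: →4(L), so W
n=7: →6(W) only, which is W, so L
n=8: →4(L), so W
n=9: →3(W), 6(W), 8(W) — all W, so L
n=10: →9(L), so W
n=11: →10(W) only, which is W, so L
n=12: →4(L), so W
n=13: →12(W) only, which is W, so L
n=14: →7(L), so W
n=15: →5(W), 10(W), 12(W), 14(W) — all W, so L
n=16: →15(L), so W
n=17: →16(W) only, which is W, so L
n=18: →9(L), so W
n=19: →18(W) only, which is W, so L
n=20: →15(L), so W
n=21: →7(L), so W
n=22: →11(L), so W
n=23: →22(W) only, which is W, so L
n=24: →23(L), so W
n=25: →20(W), 24(W) — all W, so L
n=26: →13(L), so W
n=27: →9(L), so W
n=28: →14(W), 21(W), 24(W), 26(W), 27(W) — all W, so L
n=29: →28(L), so W
n=30: →15(L), so W
n=31: →30(W) only, which is W, so L
n=32: →28(L), so W
n=33: →11(L), so W
n=34: →17(L), so W
n=35: →28(L), so W
n=36: →12(W), 18(W), 24(W), 27(W), 30(W), 32(W), 33(W), 34(W), 35(W) — all W, so L
n=37: →36(L), so W
n=38: →19(L), so W
n=39: →13(L), so W
n=40: →36(L), so W
The losing starting values of n are exactly the entries labelled L in this table (15 of them).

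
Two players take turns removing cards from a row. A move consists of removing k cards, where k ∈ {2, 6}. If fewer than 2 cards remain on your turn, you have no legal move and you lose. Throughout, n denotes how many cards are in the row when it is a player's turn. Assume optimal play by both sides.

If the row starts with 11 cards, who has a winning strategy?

Build the W/L table. Terminal = L. A non-terminal position is W if it has a move to some L; otherwise it is L.
n=0: no move → L
n=1: no move → L
n=2: →0(L), so W
n=3: →1(L), so W
n=4: →2(W) only, which is W, so L
n=5: →3(W) only, which is W, so L
n=6: →4(L), so W
n=7: →5(L), so W
n=8: →6(W), 2(W) — all W, so L
n=9: →7(W), 3(W) — all W, so L
n=10: →8(L), so W
n=11: →9(L), so W
From 11 the player to move can remove 2, leaving 9, reaching an L position.

The first player wins.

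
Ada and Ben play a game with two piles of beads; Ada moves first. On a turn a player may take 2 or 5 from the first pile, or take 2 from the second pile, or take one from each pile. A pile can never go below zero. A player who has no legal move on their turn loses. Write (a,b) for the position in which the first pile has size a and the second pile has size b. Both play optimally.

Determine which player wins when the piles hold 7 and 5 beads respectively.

Label each position W (a win for the player to move) or L (a loss). A position with no legal move is L; any other position is W exactly when some move reaches an L, and L when every move reaches a W.
No move ever increases a pile, so every position that can arise here has a ≤ 7 and b ≤ 5; it is enough to label the cells with 0 ≤ a ≤ 7 and 0 ≤ b ≤ 5.
Every move lowers a or b (never raises either), so fill the grid row by row in increasing a, and left to right within a row: each cell's successors are then already labelled.
      b=0  b=1  b=2  b=3  b=4  b=5
a=0:    L    L    W    W    L    L
a=1:    L    W    W    L    L    W
a=2:    W    W    L    L    W    W
a=3:    W    L    L    W    W    L
a=4:    L    L    W    W    L    L
a=5:    W    W    W    L    W    W
a=6:    W    W    L    W    W    W
a=7:    L    L    W    W    L    L
Cells with no legal move (terminal, hence L): (0,0), (0,1), (1,0).
The remaining L cells, each justified by listing all of its moves:
(0,4): only reaches (0,2)(W), which is W → L
(0,5): only reaches (0,3)(W), which is W → L
(1,3): only reaches (1,1)(W), (0,2)(W), all W → L
(1,4): only reaches (1,2)(W), (0,3)(W), all W → L
(2,2): only reaches (0,2)(W), (2,0)(W), (1,1)(W), all W → L
(2,3): only reaches (0,3)(W), (2,1)(W), (1,2)(W), all W → L
(3,1): only reaches (1,1)(W), (2,0)(W), all W → L
(3,2): only reaches (1,2)(W), (3,0)(W), (2,1)(W), all W → L
(3,5): only reaches (1,5)(W), (3,3)(W), (2,4)(W), all W → L
(4,0): only reaches (2,0)(W), which is W → L
(4,1): only reaches (2,1)(W), (3,0)(W), all W → L
(4,4): only reaches (2,4)(W), (4,2)(W), (3,3)(W), all W → L
(4,5): only reaches (2,5)(W), (4,3)(W), (3,4)(W), all W → L
(5,3): only reaches (3,3)(W), (0,3)(W), (5,1)(W), (4,2)(W), all W → L
(6,2): only reaches (4,2)(W), (1,2)(W), (6,0)(W), (5,1)(W), all W → L
(7,0): only reaches (5,0)(W), (2,0)(W), all W → L
(7,1): only reaches (5,1)(W), (2,1)(W), (6,0)(W), all W → L
(7,4): only reaches (5,4)(W), (2,4)(W), (7,2)(W), (6,3)(W), all W → L
(7,5): only reaches (5,5)(W), (2,5)(W), (7,3)(W), (6,4)(W), all W → L
Every other cell has at least one move into one of the L cells above, so it is W.
The starting position (7,5) is L: whatever Ada does, the opponent receives a W position.

Ben wins.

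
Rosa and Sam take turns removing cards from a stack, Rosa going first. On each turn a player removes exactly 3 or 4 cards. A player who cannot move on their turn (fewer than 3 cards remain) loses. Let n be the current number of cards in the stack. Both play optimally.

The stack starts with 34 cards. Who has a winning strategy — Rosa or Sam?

Label each position W (a win for the player to move) or L (a loss). A position with no legal move is L; any other position is W exactly when some move reaches an L, and L when every move reaches a W.
n=0: no move → L
n=1: no move → L
n=2: no move → L
n=3: W (go to 0, an L position)
n=4: W (go to 1, an L position)
n=5: W (go to 2, an L position)
n=6: W (go to 2, an L position)
n=7: L (options 4(W), 3(W) are all W)
n=8: L (options 5(W), 4(W) are all W)
n=9: L (options 6(W), 5(W) are all W)
n=10: W (go to 7, an L position)
n=11: W (go to 8, an L position)
n=12: W (go to 9, an L position)
n=13: W (go to 9, an L position)
n=14: L (options 11(W), 10(W) are all W)
n=15: L (options 12(W), 11(W) are all W)
n=16: L (options 13(W), 12(W) are all W)
n=17: W (go to 14, an L position)
n=18: W (go to 15, an L position)
n=19: W (go to 16, an L position)
n=20: W (go to 16, an L position)
n=21: L (options 18(W), 17(W) are all W)
n=22: L (options 19(W), 18(W) are all W)
n=23: L (options 20(W), 19(W) are all W)
n=24: W (go to 21, an L position)
n=25: W (go to 22, an L position)
n=26: W (go to 23, an L position)
n=27: W (go to 23, an L position)
n=28: L (options 25(W), 24(W) are all W)
n=29: L (options 26(W), 25(W) are all W)
n=30: L (options 27(W), 26(W) are all W)
n=31: W (go to 28, an L position)
n=32: W (go to 29, an L position)
n=33: W (go to 30, an L position)
n=34: W (go to 30, an L position)
From 34 Rosa can remove 4, leaving 30, reaching an L position.

Rosa wins.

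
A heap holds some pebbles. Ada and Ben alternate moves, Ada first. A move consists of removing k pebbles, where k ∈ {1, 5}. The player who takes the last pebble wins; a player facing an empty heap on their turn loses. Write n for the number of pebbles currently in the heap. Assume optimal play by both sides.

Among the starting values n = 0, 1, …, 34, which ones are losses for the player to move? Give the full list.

Label each position W (a win for the player to move) or L (a loss). A position with no legal move is L; any other position is W exactly when some move reaches an L, and L when every move reaches a W.
n=0: no move → L
n=1: reaches L-position 0 → W
n=2: only reaches 1(W), which is W → L
n=3: reaches L-position 2 → W
n=4: only reaches 3(W), which is W → L
n=5: reaches L-position 4 → W
n=6: only reaches 5(W), 1(W), all W → L
n=7: reaches L-position 6 → W
n=8: only reaches 7(W), 3(W), all W → L
n=9: reaches L-position 8 → W
n=10: only reaches 9(W), 5(W), all W → L
n=11: reaches L-position 10 → W
n=12: only reaches 11(W), 7(W), all W → L
n=13: reaches L-position 12 → W
n=14: only reaches 13(W), 9(W), all W → L
n=15: reaches L-position 14 → W
n=16: only reaches 15(W), 11(W), all W → L
n=17: reaches L-position 16 → W
n=18: only reaches 17(W), 13(W), all W → L
n=19: reaches L-position 18 → W
n=20: only reaches 19(W), 15(W), all W → L
n=21: reaches L-position 20 → W
n=22: only reaches 21(W), 17(W), all W → L
n=23: reaches L-position 22 → W
n=24: only reaches 23(W), 19(W), all W → L
n=25: reaches L-position 24 → W
n=26: only reaches 25(W), 21(W), all W → L
n=27: reaches L-position 26 → W
n=28: only reaches 27(W), 23(W), all W → L
n=29: reaches L-position 28 → W
n=30: only reaches 29(W), 25(W), all W → L
n=31: reaches L-position 30 → W
n=32: only reaches 31(W), 27(W), all W → L
n=33: reaches L-position 32 → W
n=34: only reaches 33(W), 29(W), all W → L
Reading off the rows marked L gives the requested list; there are 18 such values of n.

0, 2, 4, 6, 8, 10, 12, 14, 16, 18, 20, 22, 24, 26, 28, 30, 32, 34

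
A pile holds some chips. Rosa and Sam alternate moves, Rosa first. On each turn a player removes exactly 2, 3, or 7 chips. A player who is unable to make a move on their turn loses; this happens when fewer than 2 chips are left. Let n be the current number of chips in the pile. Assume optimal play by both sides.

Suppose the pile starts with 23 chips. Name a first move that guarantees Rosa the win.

Compute win/loss labels from the base case upward. A position with no move is L. Any other position is W if it can reach an L in one move, else L.
n=0: no move → L
n=1: no move → L
n=2: →0(L), so W
n=3: →1(L), so W
n=4: →1(L), so W
n=5: →3(W), 2(W) — all W, so L
n=6: →4(W), 3(W) — all W, so L
n=7: →5(L), so W
n=8: →6(L), so W
n=9: →6(L), so W
n=10: →8(W), 7(W), 3(W) — all W, so L
n=11: →9(W), 8(W), 4(W) — all W, so L
n=12: →10(L), so W
n=13: →11(L), so W
n=14: →11(L), so W
n=15: →13(W), 12(W), 8(W) — all W, so L
n=16: →14(W), 13(W), 9(W) — all W, so L
n=17: →15(L), so W
n=18: →16(L), so W
n=19: →16(L), so W
n=20: →18(W), 17(W), 13(W) — all W, so L
n=21: →19(W), 18(W), 14(W) — all W, so L
n=22: →20(L), so W
n=23: →21(L), so W
From 23, the L positions reachable in one move are: 21, 20, 16. Any move reaching one of these is winning.

Remove 2, leaving 21.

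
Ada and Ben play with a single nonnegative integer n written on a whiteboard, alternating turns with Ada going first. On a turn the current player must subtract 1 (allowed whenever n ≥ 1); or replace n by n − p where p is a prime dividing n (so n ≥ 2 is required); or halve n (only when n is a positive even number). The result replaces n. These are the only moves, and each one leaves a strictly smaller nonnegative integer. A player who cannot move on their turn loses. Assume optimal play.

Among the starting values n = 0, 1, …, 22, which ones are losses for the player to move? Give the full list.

0, 4, 9, 14, 20

Build the W/L table. Terminal = L. A non-terminal position is W if it has a move to some L; otherwise it is L.
n=0: no move → L
n=1: can move to 0, which is L ⇒ W
n=2: can move to 0, which is L ⇒ W
n=3: can move to 0, which is L ⇒ W
n=4: moves to 2(W), 3(W); every one is W ⇒ L
n=5: can move to 0, which is L ⇒ W
n=6: can move to 4, which is L ⇒ W
n=7: can move to 0, which is L ⇒ W
n=8: can move to 4, which is L ⇒ W
n=9: moves to 6(W), 8(W); every one is W ⇒ L
n=10: can move to 9, which is L ⇒ W
n=11: can move to 0, which is L ⇒ W
n=12: can move to 9, which is L ⇒ W
n=13: can move to 0, which is L ⇒ W
n=14: moves to 7(W), 12(W), 13(W); every one is W ⇒ L
n=15: can move to 14, which is L ⇒ W
n=16: can move to 14, which is L ⇒ W
n=17: can move to 0, which is L ⇒ W
n=18: can move to 9, which is L ⇒ W
n=19: can move to 0, which is L ⇒ W
n=20: moves to 10(W), 15(W), 18(W), 19(W); every one is W ⇒ L
n=21: can move to 14, which is L ⇒ W
n=22: can move to 20, which is L ⇒ W
The losing starting values of n are exactly the entries labelled L in this table (5 of them).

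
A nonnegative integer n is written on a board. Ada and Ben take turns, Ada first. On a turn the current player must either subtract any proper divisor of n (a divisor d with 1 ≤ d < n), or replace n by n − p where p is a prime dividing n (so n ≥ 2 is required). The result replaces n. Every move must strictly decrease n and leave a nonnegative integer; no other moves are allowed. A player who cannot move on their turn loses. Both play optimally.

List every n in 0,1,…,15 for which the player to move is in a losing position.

0, 1, 4, 9, 14

Label each position W (a win for the player to move) or L (a loss). A position with no legal move is L; any other position is W exactly when some move reaches an L, and L when every move reaches a W.
n=0: no move → L
n=1: no move → L
n=2: can move to 0, which is L ⇒ W
n=3: can move to 0, which is L ⇒ W
n=4: moves to 2(W), 3(W); every one is W ⇒ L
n=5: can move to 0, which is L ⇒ W
n=6: can move to 4, which is L ⇒ W
n=7: can move to 0, which is L ⇒ W
n=8: can move to 4, which is L ⇒ W
n=9: moves to 6(W), 8(W); every one is W ⇒ L
n=10: can move to 9, which is L ⇒ W
n=11: can move to 0, which is L ⇒ W
n=12: can move to 9, which is L ⇒ W
n=13: can move to 0, which is L ⇒ W
n=14: moves to 7(W), 12(W), 13(W); every one is W ⇒ L
n=15: can move to 14, which is L ⇒ W
The losing starting values of n are exactly the entries labelled L in this table (5 of them).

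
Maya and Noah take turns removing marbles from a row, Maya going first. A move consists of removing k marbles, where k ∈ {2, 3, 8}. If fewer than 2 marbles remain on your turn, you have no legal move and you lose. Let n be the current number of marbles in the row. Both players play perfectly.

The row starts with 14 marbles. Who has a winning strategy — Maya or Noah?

Maya wins.

Label each position W (a win for the player to move) or L (a loss). A position with no legal move is L; any other position is W exactly when some move reaches an L, and L when every move reaches a W.
n=0: no move → L
n=1: no move → L
n=2: can move to 0, which is L ⇒ W
n=3: can move to 1, which is L ⇒ W
n=4: can move to 1, which is L ⇒ W
n=5: moves to 3(W), 2(W); every one is W ⇒ L
n=6: moves to 4(W), 3(W); every one is W ⇒ L
n=7: can move to 5, which is L ⇒ W
n=8: can move to 6, which is L ⇒ W
n=9: can move to 6, which is L ⇒ W
n=10: moves to 8(W), 7(W), 2(W); every one is W ⇒ L
n=11: moves to 9(W), 8(W), 3(W); every one is W ⇒ L
n=12: can move to 10, which is L ⇒ W
n=13: can move to 11, which is L ⇒ W
n=14: can move to 11, which is L ⇒ W
The starting position 14 is W: Maya should remove 3, leaving 11, handing over an L position.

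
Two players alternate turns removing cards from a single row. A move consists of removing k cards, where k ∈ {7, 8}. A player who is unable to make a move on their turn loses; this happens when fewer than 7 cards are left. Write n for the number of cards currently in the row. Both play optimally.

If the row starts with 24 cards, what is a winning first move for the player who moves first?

Compute win/loss labels from the base case upward. A position with no move is L. Any other position is W if it can reach an L in one move, else L.
n=0: no move → L
n=1: no move → L
n=2: no move → L
n=3: no move → L
n=4: no move → L
n=5: no move → L
n=6: no move → L
n=7: W (go to 0, an L position)
n=8: W (go to 1, an L position)
n=9: W (go to 2, an L position)
n=10: W (go to 3, an L position)
n=11: W (go to 4, an L position)
n=12: W (go to 5, an L position)
n=13: W (go to 6, an L position)
n=14: W (go to 6, an L position)
n=15: L (options 8(W), 7(W) are all W)
n=16: L (options 9(W), 8(W) are all W)
n=17: L (options 10(W), 9(W) are all W)
n=18: L (options 11(W), 10(W) are all W)
n=19: L (options 12(W), 11(W) are all W)
n=20: L (options 13(W), 12(W) are all W)
n=21: L (options 14(W), 13(W) are all W)
n=22: W (go to 15, an L position)
n=23: W (go to 16, an L position)
n=24: W (go to 17, an L position)
From 24, the L positions reachable in one move are: 17, 16. Any move reaching one of these is winning.

Remove 7, leaving 17.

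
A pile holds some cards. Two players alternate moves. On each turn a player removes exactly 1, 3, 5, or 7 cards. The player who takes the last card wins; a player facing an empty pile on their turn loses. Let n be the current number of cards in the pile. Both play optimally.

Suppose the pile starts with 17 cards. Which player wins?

Compute win/loss labels from the base case upward. A position with no move is L. Any other position is W if it can reach an L in one move, else L.
n=0: no move → L
n=1: W (go to 0, an L position)
n=2: L (sole option 1(W) is W)
n=3: W (go to 2, an L position)
n=4: L (options 3(W), 1(W) are all W)
n=5: W (go to 4, an L position)
n=6: L (options 5(W), 3(W), 1(W) are all W)
n=7: W (go to 6, an L position)
n=8: L (options 7(W), 5(W), 3(W), 1(W) are all W)
n=9: W (go to 8, an L position)
n=10: L (options 9(W), 7(W), 5(W), 3(W) are all W)
n=11: W (go to 10, an L position)
n=12: L (options 11(W), 9(W), 7(W), 5(W) are all W)
n=13: W (go to 12, an L position)
n=14: L (options 13(W), 11(W), 9(W), 7(W) are all W)
n=15: W (go to 14, an L position)
n=16: L (options 15(W), 13(W), 11(W), 9(W) are all W)
n=17: W (go to 16, an L position)
From 17 the player to move can remove 1, leaving 16, reaching an L position.

The first player wins.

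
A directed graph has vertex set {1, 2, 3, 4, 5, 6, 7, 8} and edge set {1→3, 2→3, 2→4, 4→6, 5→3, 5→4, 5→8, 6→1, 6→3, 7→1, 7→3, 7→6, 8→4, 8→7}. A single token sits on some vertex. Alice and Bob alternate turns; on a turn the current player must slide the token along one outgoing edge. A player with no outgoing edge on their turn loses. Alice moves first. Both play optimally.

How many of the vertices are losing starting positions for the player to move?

Positions with no move are L. A position that does have a move is losing for the player to move precisely when every available move leads to a winning position for the opponent. Fill in the labels:
Every edge goes from a vertex to one that appears earlier in the order 3, 1, 6, 4, 2, 7, 8, 5, so processing vertices in that order labels each vertex after all of its successors.
3: no outgoing edge → L
1: can move to 3, which is L ⇒ W
6: can move to 3, which is L ⇒ W
4: the only move is to 6(W), a W ⇒ L
2: can move to 4, which is L ⇒ W
7: can move to 3, which is L ⇒ W
8: can move to 4, which is L ⇒ W
5: can move to 4, which is L ⇒ W
The L vertices are 3, 4; that is 2 in all.

2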